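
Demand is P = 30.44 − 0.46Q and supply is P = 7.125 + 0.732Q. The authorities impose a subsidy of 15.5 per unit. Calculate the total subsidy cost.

504.73

Competitive equilibrium: 30.44 − 0.46Q = 7.125 + 0.732Q → Q* = 19.55956, P* = 21.4426.
The subsidy lowers effective supply by 15.5: P = 0.732Q − 8.375.
New quantity: 30.44 − 0.46Q = 0.732Q − 8.375 → Q' = 32.56292.
Total subsidy cost = 15.5 × 32.56292 = 504.73.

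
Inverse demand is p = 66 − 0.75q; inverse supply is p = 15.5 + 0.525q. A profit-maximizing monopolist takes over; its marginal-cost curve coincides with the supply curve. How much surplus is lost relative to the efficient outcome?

137.19

Competitive equilibrium: 66 − 0.75q = 15.5 + 0.525q → q* = 39.6078, p* = 36.2941.
Marginal revenue: MR = 66 − 1.5q. Set MR = MC: 66 − 1.5q = 15.5 + 0.525q → q_m = 24.9383.
Price p_m = 66 − 0.75·24.9383 = 47.2963; MC(q_m) = 15.5 + 0.525·24.9383 = 28.5926.
Competitive q* = 39.6078, so Δq = 14.6695; wedge = 47.2963 − 28.5926 = 18.7037.
The triangle = ½ × 14.6695 × 18.7037 = 137.19.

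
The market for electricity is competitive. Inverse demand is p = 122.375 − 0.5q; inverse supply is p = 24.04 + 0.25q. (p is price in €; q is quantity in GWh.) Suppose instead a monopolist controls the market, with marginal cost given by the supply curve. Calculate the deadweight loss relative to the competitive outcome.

€1031.44

Competitive equilibrium: 122.375 − 0.5q = 24.04 + 0.25q → q* = 131.1133, p* = 56.8183.
Marginal revenue: MR = 122.375 − q. Set MR = MC: 122.375 − q = 24.04 + 0.25q → q_m = 78.668.
Price p_m = 122.375 − 0.5·78.668 = 83.041; MC(q_m) = 24.04 + 0.25·78.668 = 43.707.
Competitive q* = 131.1133, so Δq = 52.4453; wedge = 83.041 − 43.707 = 39.334.
Deadweight loss = ½ × 52.4453 × 39.334 = €1031.44.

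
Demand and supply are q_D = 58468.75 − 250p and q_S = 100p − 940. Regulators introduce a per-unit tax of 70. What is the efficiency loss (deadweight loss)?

In inverse form: demand p = 233.875 − 0.004q, supply p = 9.4 + 0.01q.
Competitive equilibrium: 233.875 − 0.004q = 9.4 + 0.01q → q* = 16033.9286, p* = 169.7393.
With the tax, the buyer price exceeds the seller price by 70: (233.875 − 0.004q) − (9.4 + 0.01q) = 70 → q' = 11033.9286.
Δq = 16033.9286 − 11033.9286 = 5000; the wedge equals the tax, 70.
DWL = ½ × 5000 × 70 = 175000.

175000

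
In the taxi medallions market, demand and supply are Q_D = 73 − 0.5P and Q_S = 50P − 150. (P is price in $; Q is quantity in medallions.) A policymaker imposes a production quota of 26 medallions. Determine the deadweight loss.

$2026.39

In inverse form: demand P = 146 − 2Q, supply P = 3 + 0.02Q.
Competitive equilibrium: 146 − 2Q = 3 + 0.02Q → Q* = 70.7921, P* = 4.4158.
At Q = 26: demand price = 146 − 2·26 = 94; supply price = 3 + 0.02·26 = 3.52.
ΔQ = 70.7921 − 26 = 44.7921; wedge = 94 − 3.52 = 90.48.
Deadweight loss = ½ × 44.7921 × 90.48 = $2026.39.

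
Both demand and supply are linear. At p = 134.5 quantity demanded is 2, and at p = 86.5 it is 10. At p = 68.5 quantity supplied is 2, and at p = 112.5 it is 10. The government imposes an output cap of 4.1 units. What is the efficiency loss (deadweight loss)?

Demand slope = (86.5 − 134.5)/(10 − 2) = −6, so p = 146.5 − 6q.
Supply slope = (112.5 − 68.5)/(10 − 2) = 5.5, so p = 57.5 + 5.5q.
Competitive equilibrium: 146.5 − 6q = 57.5 + 5.5q → q* = 7.7391, p* = 100.0652.
At q = 4.1: demand price = 146.5 − 6·4.1 = 121.9; supply price = 57.5 + 5.5·4.1 = 80.05.
Δq = 7.7391 − 4.1 = 3.6391; wedge = 121.9 − 80.05 = 41.85.
DWL = ½ × 3.6391 × 41.85 = 76.15.

76.15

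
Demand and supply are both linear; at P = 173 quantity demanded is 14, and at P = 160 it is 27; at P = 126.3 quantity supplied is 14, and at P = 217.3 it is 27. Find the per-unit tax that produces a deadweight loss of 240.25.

62

Demand slope = (160 − 173)/(27 − 14) = −1, so P = 187 − Q.
Supply slope = (217.3 − 126.3)/(27 − 14) = 7, so P = 28.3 + 7Q.
Competitive equilibrium: 187 − Q = 28.3 + 7Q → Q* = 19.8375, P* = 167.1625.
A tax t gives ΔQ = t/8 and wedge t, so DWL = t²/16.
t²/16 = 240.25 → t² = 3844 → t = 62.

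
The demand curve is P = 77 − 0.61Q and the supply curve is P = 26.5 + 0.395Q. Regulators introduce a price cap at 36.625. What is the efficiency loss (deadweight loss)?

304.48

Competitive equilibrium: 77 − 0.61Q = 26.5 + 0.395Q → Q* = 50.24876, P* = 46.34826.
At the ceiling P = 36.625, quantity supplied = (36.625 − 26.5)/0.395 = 25.63291.
Willingness to pay at Q' = 25.63291: 77 − 0.61·25.63291 = 61.36392.
ΔQ = 50.24876 − 25.63291 = 24.61585; wedge = 61.36392 − 36.625 = 24.73892.
The triangle = ½ × 24.61585 × 24.73892 = 304.48.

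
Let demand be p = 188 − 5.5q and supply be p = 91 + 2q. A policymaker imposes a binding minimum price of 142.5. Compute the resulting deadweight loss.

Competitive equilibrium: 188 − 5.5q = 91 + 2q → q* = 12.9333, p* = 116.8667.
At the floor p = 142.5, quantity demanded = (188 − 142.5)/5.5 = 8.2727.
Sellers' marginal cost at q' = 8.2727: 91 + 2·8.2727 = 107.5454.
Δq = 12.9333 − 8.2727 = 4.6606; wedge = 142.5 − 107.5454 = 34.9546.
DWL = ½ × 4.6606 × 34.9546 = 81.45.

81.45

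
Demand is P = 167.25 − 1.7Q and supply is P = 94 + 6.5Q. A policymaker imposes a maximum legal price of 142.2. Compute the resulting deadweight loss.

Competitive equilibrium: 167.25 − 1.7Q = 94 + 6.5Q → Q* = 8.9329, P* = 152.064.
At the ceiling P = 142.2, quantity supplied = (142.2 − 94)/6.5 = 7.4154.
Willingness to pay at Q' = 7.4154: 167.25 − 1.7·7.4154 = 154.6438.
ΔQ = 8.9329 − 7.4154 = 1.5175; wedge = 154.6438 − 142.2 = 12.4438.
DWL = ½ × 1.5175 × 12.4438 = 9.44.

9.44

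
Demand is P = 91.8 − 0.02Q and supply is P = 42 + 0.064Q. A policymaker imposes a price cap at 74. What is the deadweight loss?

362.14

Competitive equilibrium: 91.8 − 0.02Q = 42 + 0.064Q → Q* = 592.8571, P* = 79.9429.
At the ceiling P = 74, quantity supplied = (74 − 42)/0.064 = 500.
Willingness to pay at Q' = 500: 91.8 − 0.02·500 = 81.8.
ΔQ = 592.8571 − 500 = 92.8571; wedge = 81.8 − 74 = 7.8.
Welfare loss = ½ × 92.8571 × 7.8 = 362.14.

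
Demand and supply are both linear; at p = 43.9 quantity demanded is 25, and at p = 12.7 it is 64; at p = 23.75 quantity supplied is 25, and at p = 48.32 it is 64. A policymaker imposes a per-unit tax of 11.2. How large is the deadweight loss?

Demand slope = (12.7 − 43.9)/(64 − 25) = −0.8, so p = 63.9 − 0.8q.
Supply slope = (48.32 − 23.75)/(64 − 25) = 0.63, so p = 8 + 0.63q.
Competitive equilibrium: 63.9 − 0.8q = 8 + 0.63q → q* = 39.0909, p* = 32.6273.
With the tax, the buyer price exceeds the seller price by 11.2: (63.9 − 0.8q) − (8 + 0.63q) = 11.2 → q' = 31.2587.
Δq = 39.0909 − 31.2587 = 7.8322; the wedge equals the tax, 11.2.
Deadweight loss = ½ × 7.8322 × 11.2 = 43.86.

43.86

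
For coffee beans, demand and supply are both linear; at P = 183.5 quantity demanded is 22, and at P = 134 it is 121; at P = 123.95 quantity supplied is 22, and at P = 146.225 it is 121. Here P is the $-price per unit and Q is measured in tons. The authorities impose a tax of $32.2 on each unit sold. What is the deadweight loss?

Demand slope = (134 − 183.5)/(121 − 22) = −0.5, so P = 194.5 − 0.5Q.
Supply slope = (146.225 − 123.95)/(121 − 22) = 0.225, so P = 119 + 0.225Q.
Competitive equilibrium: 194.5 − 0.5Q = 119 + 0.225Q → Q* = 104.1379, P* = 142.431.
With the tax, the buyer price exceeds the seller price by 32.2: (194.5 − 0.5Q) − (119 + 0.225Q) = 32.2 → Q' = 59.7241.
ΔQ = 104.1379 − 59.7241 = 44.4138; the wedge equals the tax, 32.2.
DWL = ½ × 44.4138 × 32.2 = $715.06.

$715.06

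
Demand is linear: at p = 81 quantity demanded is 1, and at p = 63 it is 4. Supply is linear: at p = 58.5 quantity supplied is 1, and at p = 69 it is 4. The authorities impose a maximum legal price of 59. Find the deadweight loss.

Demand slope = (63 − 81)/(4 − 1) = −6, so p = 87 − 6q.
Supply slope = (69 − 58.5)/(4 − 1) = 3.5, so p = 55 + 3.5q.
Competitive equilibrium: 87 − 6q = 55 + 3.5q → q* = 3.3684, p* = 66.7895.
At the ceiling p = 59, quantity supplied = (59 − 55)/3.5 = 1.1429.
Willingness to pay at q' = 1.1429: 87 − 6·1.1429 = 80.1426.
Δq = 3.3684 − 1.1429 = 2.2255; wedge = 80.1426 − 59 = 21.1426.
Welfare loss = ½ × 2.2255 × 21.1426 = 23.53.

23.53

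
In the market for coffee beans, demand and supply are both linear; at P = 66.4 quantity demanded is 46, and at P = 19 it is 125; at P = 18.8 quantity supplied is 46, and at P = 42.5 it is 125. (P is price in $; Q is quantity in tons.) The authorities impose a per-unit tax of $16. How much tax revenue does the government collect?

Demand slope = (19 − 66.4)/(125 − 46) = −0.6, so P = 94 − 0.6Q.
Supply slope = (42.5 − 18.8)/(125 − 46) = 0.3, so P = 5 + 0.3Q.
Competitive equilibrium: 94 − 0.6Q = 5 + 0.3Q → Q* = 98.8889, P* = 34.6667.
With the tax, the buyer price exceeds the seller price by 16: (94 − 0.6Q) − (5 + 0.3Q) = 16 → Q' = 81.1111.
Tax revenue = 16 × 81.1111 = $1297.78.

$1297.78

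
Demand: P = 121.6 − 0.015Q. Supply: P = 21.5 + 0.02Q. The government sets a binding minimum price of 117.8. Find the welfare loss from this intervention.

Competitive equilibrium: 121.6 − 0.015Q = 21.5 + 0.02Q → Q* = 2860, P* = 78.7.
At the floor P = 117.8, quantity demanded = (121.6 − 117.8)/0.015 = 253.33333.
Sellers' marginal cost at Q' = 253.33333: 21.5 + 0.02·253.33333 = 26.56667.
ΔQ = 2860 − 253.33333 = 2606.66667; wedge = 117.8 − 26.56667 = 91.23333.
Welfare loss = ½ × 2606.66667 × 91.23333 = 118907.44.

118907.44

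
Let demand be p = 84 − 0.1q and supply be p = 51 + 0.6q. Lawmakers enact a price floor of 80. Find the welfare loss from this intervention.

Competitive equilibrium: 84 − 0.1q = 51 + 0.6q → q* = 47.1429, p* = 79.2857.
At the floor p = 80, quantity demanded = (84 − 80)/0.1 = 40.
Sellers' marginal cost at q' = 40: 51 + 0.6·40 = 75.
Δq = 47.1429 − 40 = 7.1429; wedge = 80 − 75 = 5.
The triangle = ½ × 7.1429 × 5 = 17.86.

17.86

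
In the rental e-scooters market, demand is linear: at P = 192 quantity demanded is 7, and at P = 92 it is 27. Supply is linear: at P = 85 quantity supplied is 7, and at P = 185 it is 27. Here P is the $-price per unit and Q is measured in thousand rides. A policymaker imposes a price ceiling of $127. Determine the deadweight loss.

Demand slope = (92 − 192)/(27 − 7) = −5, so P = 227 − 5Q.
Supply slope = (185 − 85)/(27 − 7) = 5, so P = 50 + 5Q.
Competitive equilibrium: 227 − 5Q = 50 + 5Q → Q* = 17.7, P* = 138.5.
At the ceiling P = 127, quantity supplied = (127 − 50)/5 = 15.4.
Willingness to pay at Q' = 15.4: 227 − 5·15.4 = 150.
ΔQ = 17.7 − 15.4 = 2.3; wedge = 150 − 127 = 23.
The triangle = ½ × 2.3 × 23 = $26.45 thousand.

$26.45 thousand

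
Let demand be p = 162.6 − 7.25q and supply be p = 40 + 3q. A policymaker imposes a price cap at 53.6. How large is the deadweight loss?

Competitive equilibrium: 162.6 − 7.25q = 40 + 3q → q* = 11.961, p* = 75.8829.
At the ceiling p = 53.6, quantity supplied = (53.6 − 40)/3 = 4.5333.
Willingness to pay at q' = 4.5333: 162.6 − 7.25·4.5333 = 129.7336.
Δq = 11.961 − 4.5333 = 7.4277; wedge = 129.7336 − 53.6 = 76.1336.
The triangle = ½ × 7.4277 × 76.1336 = 282.75.

282.75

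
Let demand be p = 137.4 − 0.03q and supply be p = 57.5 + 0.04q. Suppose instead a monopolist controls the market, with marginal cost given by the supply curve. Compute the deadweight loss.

4104.01

Competitive equilibrium: 137.4 − 0.03q = 57.5 + 0.04q → q* = 1141.4286, p* = 103.1571.
Marginal revenue: MR = 137.4 − 0.06q. Set MR = MC: 137.4 − 0.06q = 57.5 + 0.04q → q_m = 799.
Price p_m = 137.4 − 0.03·799 = 113.43; MC(q_m) = 57.5 + 0.04·799 = 89.46.
Competitive q* = 1141.4286, so Δq = 342.4286; wedge = 113.43 − 89.46 = 23.97.
The triangle = ½ × 342.4286 × 23.97 = 4104.01.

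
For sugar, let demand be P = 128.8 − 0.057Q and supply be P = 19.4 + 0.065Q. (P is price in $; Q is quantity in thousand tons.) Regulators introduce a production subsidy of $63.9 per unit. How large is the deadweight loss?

Competitive equilibrium: 128.8 − 0.057Q = 19.4 + 0.065Q → Q* = 896.7213, P* = 77.6869.
The subsidy lowers effective supply by 63.9: P = 0.065Q − 44.5.
New quantity: 128.8 − 0.057Q = 0.065Q − 44.5 → Q' = 1420.4918.
Overproduction ΔQ = 1420.4918 − 896.7213 = 523.7705; wedge = subsidy = 63.9.
DWL = ½ × 523.7705 × 63.9 = $16734.47 thousand.

$16734.47 thousand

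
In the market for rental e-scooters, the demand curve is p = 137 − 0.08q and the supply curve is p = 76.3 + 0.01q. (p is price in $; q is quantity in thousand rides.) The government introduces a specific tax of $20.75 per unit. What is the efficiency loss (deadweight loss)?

$2392.01 thousand

Competitive equilibrium: 137 − 0.08q = 76.3 + 0.01q → q* = 674.4444, p* = 83.0444.
With the tax, the buyer price exceeds the seller price by 20.75: (137 − 0.08q) − (76.3 + 0.01q) = 20.75 → q' = 443.8889.
Δq = 674.4444 − 443.8889 = 230.5555; the wedge equals the tax, 20.75.
Deadweight loss = ½ × 230.5555 × 20.75 = $2392.01 thousand.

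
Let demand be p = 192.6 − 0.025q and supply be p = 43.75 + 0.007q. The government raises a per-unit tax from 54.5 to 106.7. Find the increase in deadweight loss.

Competitive equilibrium: 192.6 − 0.025q = 43.75 + 0.007q → q* = 4651.5625, p* = 76.3109.
For a per-unit tax t: Δq = t/0.032, so DWL = ½·t·(t/0.032) = t²/0.064.
At t = 54.5: DWL = 46410.156. At t = 106.7: DWL = 177888.906.
Increase = 177888.906 − 46410.156 = 131478.75.

131478.75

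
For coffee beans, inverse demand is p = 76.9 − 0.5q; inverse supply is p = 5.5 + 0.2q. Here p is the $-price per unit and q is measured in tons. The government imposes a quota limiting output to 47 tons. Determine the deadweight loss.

Competitive equilibrium: 76.9 − 0.5q = 5.5 + 0.2q → q* = 102, p* = 25.9.
At q = 47: demand price = 76.9 − 0.5·47 = 53.4; supply price = 5.5 + 0.2·47 = 14.9.
Δq = 102 − 47 = 55; wedge = 53.4 − 14.9 = 38.5.
The triangle = ½ × 55 × 38.5 = $1058.75.

$1058.75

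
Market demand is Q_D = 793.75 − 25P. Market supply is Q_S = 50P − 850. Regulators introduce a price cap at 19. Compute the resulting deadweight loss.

638.02

In inverse form: demand P = 31.75 − 0.04Q, supply P = 17 + 0.02Q.
Competitive equilibrium: 31.75 − 0.04Q = 17 + 0.02Q → Q* = 245.8333, P* = 21.9167.
At the ceiling P = 19, quantity supplied = (19 − 17)/0.02 = 100.
Willingness to pay at Q' = 100: 31.75 − 0.04·100 = 27.75.
ΔQ = 245.8333 − 100 = 145.8333; wedge = 27.75 − 19 = 8.75.
Welfare loss = ½ × 145.8333 × 8.75 = 638.02.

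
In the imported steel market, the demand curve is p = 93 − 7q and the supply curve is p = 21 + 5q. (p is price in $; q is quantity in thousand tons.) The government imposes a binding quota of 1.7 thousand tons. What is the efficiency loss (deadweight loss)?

Competitive equilibrium: 93 − 7q = 21 + 5q → q* = 6, p* = 51.
At q = 1.7: demand price = 93 − 7·1.7 = 81.1; supply price = 21 + 5·1.7 = 29.5.
Δq = 6 − 1.7 = 4.3; wedge = 81.1 − 29.5 = 51.6.
Deadweight loss = ½ × 4.3 × 51.6 = $110.94 thousand.

$110.94 thousand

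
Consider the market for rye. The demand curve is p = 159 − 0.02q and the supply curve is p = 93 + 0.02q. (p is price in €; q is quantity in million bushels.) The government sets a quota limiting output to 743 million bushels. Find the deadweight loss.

Competitive equilibrium: 159 − 0.02q = 93 + 0.02q → q* = 1650, p* = 126.
At q = 743: demand price = 159 − 0.02·743 = 144.14; supply price = 93 + 0.02·743 = 107.86.
Δq = 1650 − 743 = 907; wedge = 144.14 − 107.86 = 36.28.
DWL = ½ × 907 × 36.28 = €16452.98 million.

€16452.98 million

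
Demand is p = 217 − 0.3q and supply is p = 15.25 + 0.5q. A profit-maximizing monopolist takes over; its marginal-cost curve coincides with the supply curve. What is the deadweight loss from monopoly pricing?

Competitive equilibrium: 217 − 0.3q = 15.25 + 0.5q → q* = 252.1875, p* = 141.3438.
Marginal revenue: MR = 217 − 0.6q. Set MR = MC: 217 − 0.6q = 15.25 + 0.5q → q_m = 183.4091.
Price p_m = 217 − 0.3·183.4091 = 161.9773; MC(q_m) = 15.25 + 0.5·183.4091 = 106.9546.
Competitive q* = 252.1875, so Δq = 68.7784; wedge = 161.9773 − 106.9546 = 55.0227.
DWL = ½ × 68.7784 × 55.0227 = 1892.19.

1892.19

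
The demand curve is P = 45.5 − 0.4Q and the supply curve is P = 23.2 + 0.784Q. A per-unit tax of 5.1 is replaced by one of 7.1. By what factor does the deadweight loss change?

Competitive equilibrium: 45.5 − 0.4Q = 23.2 + 0.784Q → Q* = 18.8345, P* = 37.9662.
For a per-unit tax t: ΔQ = t/1.184, so DWL = ½·t·(t/1.184) = t²/2.368.
At t = 5.1: DWL = 10.984. At t = 7.1: DWL = 21.288.
Ratio = (7.1/5.1)² = 1.938.

1.938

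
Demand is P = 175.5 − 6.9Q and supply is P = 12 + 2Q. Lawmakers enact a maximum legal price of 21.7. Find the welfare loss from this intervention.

Competitive equilibrium: 175.5 − 6.9Q = 12 + 2Q → Q* = 18.3708, P* = 48.7416.
At the ceiling P = 21.7, quantity supplied = (21.7 − 12)/2 = 4.85.
Willingness to pay at Q' = 4.85: 175.5 − 6.9·4.85 = 142.035.
ΔQ = 18.3708 − 4.85 = 13.5208; wedge = 142.035 − 21.7 = 120.335.
Welfare loss = ½ × 13.5208 × 120.335 = 813.51.

813.51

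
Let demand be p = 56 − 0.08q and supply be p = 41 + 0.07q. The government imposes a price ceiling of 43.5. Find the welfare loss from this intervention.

309.95

Competitive equilibrium: 56 − 0.08q = 41 + 0.07q → q* = 100, p* = 48.
At the ceiling p = 43.5, quantity supplied = (43.5 − 41)/0.07 = 35.7143.
Willingness to pay at q' = 35.7143: 56 − 0.08·35.7143 = 53.1429.
Δq = 100 − 35.7143 = 64.2857; wedge = 53.1429 − 43.5 = 9.6429.
DWL = ½ × 64.2857 × 9.6429 = 309.95.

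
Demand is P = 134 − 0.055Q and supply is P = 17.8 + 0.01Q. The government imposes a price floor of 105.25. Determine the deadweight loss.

52004.44

Competitive equilibrium: 134 − 0.055Q = 17.8 + 0.01Q → Q* = 1787.69231, P* = 35.67692.
At the floor P = 105.25, quantity demanded = (134 − 105.25)/0.055 = 522.72727.
Sellers' marginal cost at Q' = 522.72727: 17.8 + 0.01·522.72727 = 23.02727.
ΔQ = 1787.69231 − 522.72727 = 1264.96504; wedge = 105.25 − 23.02727 = 82.22273.
Welfare loss = ½ × 1264.96504 × 82.22273 = 52004.44.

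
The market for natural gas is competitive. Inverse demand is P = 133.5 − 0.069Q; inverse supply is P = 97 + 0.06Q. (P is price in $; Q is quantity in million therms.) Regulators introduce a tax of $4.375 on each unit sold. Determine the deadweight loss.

$74.19 million

Competitive equilibrium: 133.5 − 0.069Q = 97 + 0.06Q → Q* = 282.9457, P* = 113.9767.
With the tax, the buyer price exceeds the seller price by 4.375: (133.5 − 0.069Q) − (97 + 0.06Q) = 4.375 → Q' = 249.031.
ΔQ = 282.9457 − 249.031 = 33.9147; the wedge equals the tax, 4.375.
DWL = ½ × 33.9147 × 4.375 = $74.19 million.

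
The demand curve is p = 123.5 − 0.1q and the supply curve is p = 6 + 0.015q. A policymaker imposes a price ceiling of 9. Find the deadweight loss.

Competitive equilibrium: 123.5 − 0.1q = 6 + 0.015q → q* = 1021.7391, p* = 21.3261.
At the ceiling p = 9, quantity supplied = (9 − 6)/0.015 = 200.
Willingness to pay at q' = 200: 123.5 − 0.1·200 = 103.5.
Δq = 1021.7391 − 200 = 821.7391; wedge = 103.5 − 9 = 94.5.
Deadweight loss = ½ × 821.7391 × 94.5 = 38827.17.

38827.17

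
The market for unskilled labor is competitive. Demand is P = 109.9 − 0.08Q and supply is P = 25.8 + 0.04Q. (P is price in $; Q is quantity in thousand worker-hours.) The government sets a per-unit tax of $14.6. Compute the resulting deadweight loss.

Competitive equilibrium: 109.9 − 0.08Q = 25.8 + 0.04Q → Q* = 700.8333, P* = 53.8333.
With the tax, the buyer price exceeds the seller price by 14.6: (109.9 − 0.08Q) − (25.8 + 0.04Q) = 14.6 → Q' = 579.1667.
ΔQ = 700.8333 − 579.1667 = 121.6666; the wedge equals the tax, 14.6.
The triangle = ½ × 121.6666 × 14.6 = $888.17 thousand.

$888.17 thousand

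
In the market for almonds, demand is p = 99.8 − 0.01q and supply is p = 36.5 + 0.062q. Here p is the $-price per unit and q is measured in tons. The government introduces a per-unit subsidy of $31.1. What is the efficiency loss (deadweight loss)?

$6716.74

Competitive equilibrium: 99.8 − 0.01q = 36.5 + 0.062q → q* = 879.1667, p* = 91.0083.
The subsidy lowers effective supply by 31.1: p = 5.4 + 0.062q.
New quantity: 99.8 − 0.01q = 5.4 + 0.062q → q' = 1311.1111.
Overproduction Δq = 1311.1111 − 879.1667 = 431.9444; wedge = subsidy = 31.1.
DWL = ½ × 431.9444 × 31.1 = $6716.74.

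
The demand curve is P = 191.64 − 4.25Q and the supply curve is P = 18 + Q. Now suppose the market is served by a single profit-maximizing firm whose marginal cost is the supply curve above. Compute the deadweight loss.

574.70

Competitive equilibrium: 191.64 − 4.25Q = 18 + Q → Q* = 33.0743, P* = 51.0743.
Marginal revenue: MR = 191.64 − 8.5Q. Set MR = MC: 191.64 − 8.5Q = 18 + Q → Q_m = 18.2779.
Price P_m = 191.64 − 4.25·18.2779 = 113.9589; MC(Q_m) = 18 + 1·18.2779 = 36.2779.
Competitive Q* = 33.0743, so ΔQ = 14.7964; wedge = 113.9589 − 36.2779 = 77.681.
Deadweight loss = ½ × 14.7964 × 77.681 = 574.70.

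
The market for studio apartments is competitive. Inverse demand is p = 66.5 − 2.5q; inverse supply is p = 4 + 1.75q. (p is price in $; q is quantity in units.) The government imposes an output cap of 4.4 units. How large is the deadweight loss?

Competitive equilibrium: 66.5 − 2.5q = 4 + 1.75q → q* = 14.7059, p* = 29.7353.
At q = 4.4: demand price = 66.5 − 2.5·4.4 = 55.5; supply price = 4 + 1.75·4.4 = 11.7.
Δq = 14.7059 − 4.4 = 10.3059; wedge = 55.5 − 11.7 = 43.8.
Deadweight loss = ½ × 10.3059 × 43.8 = $225.70.

$225.70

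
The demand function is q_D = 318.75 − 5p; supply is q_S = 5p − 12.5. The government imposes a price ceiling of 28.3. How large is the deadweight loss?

In inverse form: demand p = 63.75 − 0.2q, supply p = 2.5 + 0.2q.
Competitive equilibrium: 63.75 − 0.2q = 2.5 + 0.2q → q* = 153.125, p* = 33.125.
At the ceiling p = 28.3, quantity supplied = (28.3 − 2.5)/0.2 = 129.
Willingness to pay at q' = 129: 63.75 − 0.2·129 = 37.95.
Δq = 153.125 − 129 = 24.125; wedge = 37.95 − 28.3 = 9.65.
The triangle = ½ × 24.125 × 9.65 = 116.40.

116.40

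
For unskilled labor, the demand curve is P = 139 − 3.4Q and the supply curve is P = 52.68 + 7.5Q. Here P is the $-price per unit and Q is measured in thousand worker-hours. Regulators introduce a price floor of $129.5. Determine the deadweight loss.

Competitive equilibrium: 139 − 3.4Q = 52.68 + 7.5Q → Q* = 7.9193, P* = 112.0745.
At the floor P = 129.5, quantity demanded = (139 − 129.5)/3.4 = 2.7941.
Sellers' marginal cost at Q' = 2.7941: 52.68 + 7.5·2.7941 = 73.6358.
ΔQ = 7.9193 − 2.7941 = 5.1252; wedge = 129.5 − 73.6358 = 55.8642.
Welfare loss = ½ × 5.1252 × 55.8642 = $143.16 thousand.

$143.16 thousand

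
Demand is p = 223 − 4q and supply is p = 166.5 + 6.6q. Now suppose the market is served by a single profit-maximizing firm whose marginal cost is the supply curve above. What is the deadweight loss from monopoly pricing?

11.30

Competitive equilibrium: 223 − 4q = 166.5 + 6.6q → q* = 5.3302, p* = 201.6792.
Marginal revenue: MR = 223 − 8q. Set MR = MC: 223 − 8q = 166.5 + 6.6q → q_m = 3.8699.
Price p_m = 223 − 4·3.8699 = 207.5204; MC(q_m) = 166.5 + 6.6·3.8699 = 192.0413.
Competitive q* = 5.3302, so Δq = 1.4603; wedge = 207.5204 − 192.0413 = 15.4791.
Welfare loss = ½ × 1.4603 × 15.4791 = 11.30.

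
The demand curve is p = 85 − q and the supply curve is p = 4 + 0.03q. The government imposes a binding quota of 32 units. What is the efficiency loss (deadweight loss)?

Competitive equilibrium: 85 − q = 4 + 0.03q → q* = 78.6408, p* = 6.3592.
At q = 32: demand price = 85 − 1·32 = 53; supply price = 4 + 0.03·32 = 4.96.
Δq = 78.6408 − 32 = 46.6408; wedge = 53 − 4.96 = 48.04.
DWL = ½ × 46.6408 × 48.04 = 1120.31.

1120.31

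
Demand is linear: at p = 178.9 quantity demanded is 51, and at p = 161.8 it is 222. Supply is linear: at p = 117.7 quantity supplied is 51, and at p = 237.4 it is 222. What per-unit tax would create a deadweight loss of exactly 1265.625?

Demand slope = (161.8 − 178.9)/(222 − 51) = −0.1, so p = 184 − 0.1q.
Supply slope = (237.4 − 117.7)/(222 − 51) = 0.7, so p = 82 + 0.7q.
Competitive equilibrium: 184 − 0.1q = 82 + 0.7q → q* = 127.5, p* = 171.25.
A tax t gives Δq = t/0.8 and wedge t, so DWL = t²/1.6.
t²/1.6 = 1265.625 → t² = 2025 → t = 45.

45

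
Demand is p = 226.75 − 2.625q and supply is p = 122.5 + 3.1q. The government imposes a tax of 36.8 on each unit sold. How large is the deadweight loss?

118.27

Competitive equilibrium: 226.75 − 2.625q = 122.5 + 3.1q → q* = 18.2096, p* = 178.9498.
With the tax, the buyer price exceeds the seller price by 36.8: (226.75 − 2.625q) − (122.5 + 3.1q) = 36.8 → q' = 11.7817.
Δq = 18.2096 − 11.7817 = 6.4279; the wedge equals the tax, 36.8.
Deadweight loss = ½ × 6.4279 × 36.8 = 118.27.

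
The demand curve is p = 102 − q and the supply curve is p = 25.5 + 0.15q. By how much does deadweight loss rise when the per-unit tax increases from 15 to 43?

706.09

Competitive equilibrium: 102 − q = 25.5 + 0.15q → q* = 66.5217, p* = 35.4783.
For a per-unit tax t: Δq = t/1.15, so DWL = ½·t·(t/1.15) = t²/2.3.
At t = 15: DWL = 97.826. At t = 43: DWL = 803.913.
Increase = 803.913 − 97.826 = 706.09.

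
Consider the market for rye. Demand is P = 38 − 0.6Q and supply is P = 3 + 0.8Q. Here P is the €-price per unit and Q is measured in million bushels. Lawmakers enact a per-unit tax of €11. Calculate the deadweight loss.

€43.21 million

Competitive equilibrium: 38 − 0.6Q = 3 + 0.8Q → Q* = 25, P* = 23.
With the tax, the buyer price exceeds the seller price by 11: (38 − 0.6Q) − (3 + 0.8Q) = 11 → Q' = 17.1429.
ΔQ = 25 − 17.1429 = 7.8571; the wedge equals the tax, 11.
DWL = ½ × 7.8571 × 11 = €43.21 million.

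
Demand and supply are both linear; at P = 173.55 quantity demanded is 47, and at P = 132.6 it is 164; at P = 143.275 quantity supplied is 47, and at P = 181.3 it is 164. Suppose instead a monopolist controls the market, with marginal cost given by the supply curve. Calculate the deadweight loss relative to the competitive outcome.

Demand slope = (132.6 − 173.55)/(164 − 47) = −0.35, so P = 190 − 0.35Q.
Supply slope = (181.3 − 143.275)/(164 − 47) = 0.325, so P = 128 + 0.325Q.
Competitive equilibrium: 190 − 0.35Q = 128 + 0.325Q → Q* = 91.8519, P* = 157.8519.
Marginal revenue: MR = 190 − 0.7Q. Set MR = MC: 190 − 0.7Q = 128 + 0.325Q → Q_m = 60.4878.
Price P_m = 190 − 0.35·60.4878 = 168.8293; MC(Q_m) = 128 + 0.325·60.4878 = 147.6585.
Competitive Q* = 91.8519, so ΔQ = 31.3641; wedge = 168.8293 − 147.6585 = 21.1708.
Deadweight loss = ½ × 31.3641 × 21.1708 = 332.

332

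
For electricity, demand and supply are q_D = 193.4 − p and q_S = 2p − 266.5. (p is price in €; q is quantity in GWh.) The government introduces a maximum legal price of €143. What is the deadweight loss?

In inverse form: demand p = 193.4 − q, supply p = 133.25 + 0.5q.
Competitive equilibrium: 193.4 − q = 133.25 + 0.5q → q* = 40.1, p* = 153.3.
At the ceiling p = 143, quantity supplied = (143 − 133.25)/0.5 = 19.5.
Willingness to pay at q' = 19.5: 193.4 − 1·19.5 = 173.9.
Δq = 40.1 − 19.5 = 20.6; wedge = 173.9 − 143 = 30.9.
DWL = ½ × 20.6 × 30.9 = €318.27.

€318.27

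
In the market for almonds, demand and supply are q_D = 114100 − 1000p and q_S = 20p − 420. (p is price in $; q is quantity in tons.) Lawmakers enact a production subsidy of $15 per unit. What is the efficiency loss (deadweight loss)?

$2205.88

In inverse form: demand p = 114.1 − 0.001q, supply p = 21 + 0.05q.
Competitive equilibrium: 114.1 − 0.001q = 21 + 0.05q → q* = 1825.4902, p* = 112.2745.
The subsidy lowers effective supply by 15: p = 6 + 0.05q.
New quantity: 114.1 − 0.001q = 6 + 0.05q → q' = 2119.6078.
Overproduction Δq = 2119.6078 − 1825.4902 = 294.1176; wedge = subsidy = 15.
DWL = ½ × 294.1176 × 15 = $2205.88.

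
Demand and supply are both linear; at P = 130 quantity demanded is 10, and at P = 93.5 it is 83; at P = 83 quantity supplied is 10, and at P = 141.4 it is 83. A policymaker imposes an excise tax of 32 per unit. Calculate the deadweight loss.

Demand slope = (93.5 − 130)/(83 − 10) = −0.5, so P = 135 − 0.5Q.
Supply slope = (141.4 − 83)/(83 − 10) = 0.8, so P = 75 + 0.8Q.
Competitive equilibrium: 135 − 0.5Q = 75 + 0.8Q → Q* = 46.15385, P* = 111.92308.
With the tax, the buyer price exceeds the seller price by 32: (135 − 0.5Q) − (75 + 0.8Q) = 32 → Q' = 21.53846.
ΔQ = 46.15385 − 21.53846 = 24.61539; the wedge equals the tax, 32.
Deadweight loss = ½ × 24.61539 × 32 = 393.85.

393.85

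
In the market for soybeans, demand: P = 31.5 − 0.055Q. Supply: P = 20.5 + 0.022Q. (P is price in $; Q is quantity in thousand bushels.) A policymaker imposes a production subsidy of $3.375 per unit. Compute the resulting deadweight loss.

Competitive equilibrium: 31.5 − 0.055Q = 20.5 + 0.022Q → Q* = 142.8571, P* = 23.6429.
The subsidy lowers effective supply by 3.375: P = 17.125 + 0.022Q.
New quantity: 31.5 − 0.055Q = 17.125 + 0.022Q → Q' = 186.6883.
Overproduction ΔQ = 186.6883 − 142.8571 = 43.8312; wedge = subsidy = 3.375.
Deadweight loss = ½ × 43.8312 × 3.375 = $73.97 thousand.

$73.97 thousand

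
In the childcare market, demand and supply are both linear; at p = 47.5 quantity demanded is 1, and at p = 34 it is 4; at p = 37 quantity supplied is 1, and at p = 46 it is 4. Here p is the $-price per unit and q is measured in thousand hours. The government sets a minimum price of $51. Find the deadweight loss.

Demand slope = (34 − 47.5)/(4 − 1) = −4.5, so p = 52 − 4.5q.
Supply slope = (46 − 37)/(4 − 1) = 3, so p = 34 + 3q.
Competitive equilibrium: 52 − 4.5q = 34 + 3q → q* = 2.4, p* = 41.2.
At the floor p = 51, quantity demanded = (52 − 51)/4.5 = 0.2222.
Sellers' marginal cost at q' = 0.2222: 34 + 3·0.2222 = 34.6666.
Δq = 2.4 − 0.2222 = 2.1778; wedge = 51 − 34.6666 = 16.3334.
Deadweight loss = ½ × 2.1778 × 16.3334 = $17.79 thousand.

$17.79 thousand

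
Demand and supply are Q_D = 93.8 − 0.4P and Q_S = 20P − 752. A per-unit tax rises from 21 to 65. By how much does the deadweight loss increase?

In inverse form: demand P = 234.5 − 2.5Q, supply P = 37.6 + 0.05Q.
Competitive equilibrium: 234.5 − 2.5Q = 37.6 + 0.05Q → Q* = 77.2157, P* = 41.4608.
For a per-unit tax t: ΔQ = t/2.55, so DWL = ½·t·(t/2.55) = t²/5.1.
At t = 21: DWL = 86.471. At t = 65: DWL = 828.431.
Increase = 828.431 − 86.471 = 741.96.

741.96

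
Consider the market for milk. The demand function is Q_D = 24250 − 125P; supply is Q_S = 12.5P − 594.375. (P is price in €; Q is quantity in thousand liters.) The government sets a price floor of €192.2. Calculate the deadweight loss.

In inverse form: demand P = 194 − 0.008Q, supply P = 47.55 + 0.08Q.
Competitive equilibrium: 194 − 0.008Q = 47.55 + 0.08Q → Q* = 1664.20455, P* = 180.68636.
At the floor P = 192.2, quantity demanded = (194 − 192.2)/0.008 = 225.
Sellers' marginal cost at Q' = 225: 47.55 + 0.08·225 = 65.55.
ΔQ = 1664.20455 − 225 = 1439.20455; wedge = 192.2 − 65.55 = 126.65.
The triangle = ½ × 1439.20455 × 126.65 = €91137.63 thousand.

€91137.63 thousand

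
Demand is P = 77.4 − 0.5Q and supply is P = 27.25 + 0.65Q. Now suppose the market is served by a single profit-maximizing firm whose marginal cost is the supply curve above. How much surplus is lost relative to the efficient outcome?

100.41

Competitive equilibrium: 77.4 − 0.5Q = 27.25 + 0.65Q → Q* = 43.6087, P* = 55.5957.
Marginal revenue: MR = 77.4 − Q. Set MR = MC: 77.4 − Q = 27.25 + 0.65Q → Q_m = 30.3939.
Price P_m = 77.4 − 0.5·30.3939 = 62.2031; MC(Q_m) = 27.25 + 0.65·30.3939 = 47.006.
Competitive Q* = 43.6087, so ΔQ = 13.2148; wedge = 62.2031 − 47.006 = 15.1971.
Welfare loss = ½ × 13.2148 × 15.1971 = 100.41.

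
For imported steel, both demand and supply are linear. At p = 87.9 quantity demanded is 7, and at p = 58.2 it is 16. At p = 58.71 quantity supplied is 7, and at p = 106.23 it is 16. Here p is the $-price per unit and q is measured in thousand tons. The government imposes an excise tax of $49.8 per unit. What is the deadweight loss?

$144.52 thousand

Demand slope = (58.2 − 87.9)/(16 − 7) = −3.3, so p = 111 − 3.3q.
Supply slope = (106.23 − 58.71)/(16 − 7) = 5.28, so p = 21.75 + 5.28q.
Competitive equilibrium: 111 − 3.3q = 21.75 + 5.28q → q* = 10.4021, p* = 76.6731.
With the tax, the buyer price exceeds the seller price by 49.8: (111 − 3.3q) − (21.75 + 5.28q) = 49.8 → q' = 4.5979.
Δq = 10.4021 − 4.5979 = 5.8042; the wedge equals the tax, 49.8.
DWL = ½ × 5.8042 × 49.8 = $144.52 thousand.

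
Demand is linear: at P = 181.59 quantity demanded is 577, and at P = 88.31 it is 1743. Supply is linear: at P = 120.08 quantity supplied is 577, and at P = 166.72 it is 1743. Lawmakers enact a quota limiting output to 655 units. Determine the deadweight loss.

Demand slope = (88.31 − 181.59)/(1743 − 577) = −0.08, so P = 227.75 − 0.08Q.
Supply slope = (166.72 − 120.08)/(1743 − 577) = 0.04, so P = 97 + 0.04Q.
Competitive equilibrium: 227.75 − 0.08Q = 97 + 0.04Q → Q* = 1089.5833, P* = 140.5833.
At Q = 655: demand price = 227.75 − 0.08·655 = 175.35; supply price = 97 + 0.04·655 = 123.2.
ΔQ = 1089.5833 − 655 = 434.5833; wedge = 175.35 − 123.2 = 52.15.
The triangle = ½ × 434.5833 × 52.15 = 11331.76.

11331.76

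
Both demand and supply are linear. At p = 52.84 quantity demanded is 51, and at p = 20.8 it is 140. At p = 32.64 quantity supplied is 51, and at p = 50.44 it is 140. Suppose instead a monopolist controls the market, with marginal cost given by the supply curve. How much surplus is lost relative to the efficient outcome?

325.04

Demand slope = (20.8 − 52.84)/(140 − 51) = −0.36, so p = 71.2 − 0.36q.
Supply slope = (50.44 − 32.64)/(140 − 51) = 0.2, so p = 22.44 + 0.2q.
Competitive equilibrium: 71.2 − 0.36q = 22.44 + 0.2q → q* = 87.0714, p* = 39.8543.
Marginal revenue: MR = 71.2 − 0.72q. Set MR = MC: 71.2 − 0.72q = 22.44 + 0.2q → q_m = 53.
Price p_m = 71.2 − 0.36·53 = 52.12; MC(q_m) = 22.44 + 0.2·53 = 33.04.
Competitive q* = 87.0714, so Δq = 34.0714; wedge = 52.12 − 33.04 = 19.08.
Welfare loss = ½ × 34.0714 × 19.08 = 325.04.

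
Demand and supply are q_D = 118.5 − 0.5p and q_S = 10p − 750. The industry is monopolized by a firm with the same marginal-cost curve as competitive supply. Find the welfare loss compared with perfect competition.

1486.87

In inverse form: demand p = 237 − 2q, supply p = 75 + 0.1q.
Competitive equilibrium: 237 − 2q = 75 + 0.1q → q* = 77.1429, p* = 82.7143.
Marginal revenue: MR = 237 − 4q. Set MR = MC: 237 − 4q = 75 + 0.1q → q_m = 39.5122.
Price p_m = 237 − 2·39.5122 = 157.9756; MC(q_m) = 75 + 0.1·39.5122 = 78.9512.
Competitive q* = 77.1429, so Δq = 37.6307; wedge = 157.9756 − 78.9512 = 79.0244.
DWL = ½ × 37.6307 × 79.0244 = 1486.87.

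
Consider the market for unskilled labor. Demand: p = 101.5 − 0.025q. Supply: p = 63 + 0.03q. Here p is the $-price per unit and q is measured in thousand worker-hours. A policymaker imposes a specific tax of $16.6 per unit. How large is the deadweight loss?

$2505.09 thousand

Competitive equilibrium: 101.5 − 0.025q = 63 + 0.03q → q* = 700, p* = 84.
With the tax, the buyer price exceeds the seller price by 16.6: (101.5 − 0.025q) − (63 + 0.03q) = 16.6 → q' = 398.1818.
Δq = 700 − 398.1818 = 301.8182; the wedge equals the tax, 16.6.
DWL = ½ × 301.8182 × 16.6 = $2505.09 thousand.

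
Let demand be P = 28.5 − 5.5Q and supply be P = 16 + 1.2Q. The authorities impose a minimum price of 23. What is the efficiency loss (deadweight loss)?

Competitive equilibrium: 28.5 − 5.5Q = 16 + 1.2Q → Q* = 1.8657, P* = 18.2388.
At the floor P = 23, quantity demanded = (28.5 − 23)/5.5 = 1.
Sellers' marginal cost at Q' = 1: 16 + 1.2·1 = 17.2.
ΔQ = 1.8657 − 1 = 0.8657; wedge = 23 − 17.2 = 5.8.
DWL = ½ × 0.8657 × 5.8 = 2.51.

2.51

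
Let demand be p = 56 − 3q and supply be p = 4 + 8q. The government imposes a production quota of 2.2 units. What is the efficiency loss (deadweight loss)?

Competitive equilibrium: 56 − 3q = 4 + 8q → q* = 4.7273, p* = 41.8182.
At q = 2.2: demand price = 56 − 3·2.2 = 49.4; supply price = 4 + 8·2.2 = 21.6.
Δq = 4.7273 − 2.2 = 2.5273; wedge = 49.4 − 21.6 = 27.8.
DWL = ½ × 2.5273 × 27.8 = 35.13.

35.13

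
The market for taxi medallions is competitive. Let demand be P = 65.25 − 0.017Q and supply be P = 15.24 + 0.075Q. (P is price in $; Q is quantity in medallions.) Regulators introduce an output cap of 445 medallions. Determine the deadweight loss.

Competitive equilibrium: 65.25 − 0.017Q = 15.24 + 0.075Q → Q* = 543.587, P* = 56.009.
At Q = 445: demand price = 65.25 − 0.017·445 = 57.685; supply price = 15.24 + 0.075·445 = 48.615.
ΔQ = 543.587 − 445 = 98.587; wedge = 57.685 − 48.615 = 9.07.
DWL = ½ × 98.587 × 9.07 = $447.09.

$447.09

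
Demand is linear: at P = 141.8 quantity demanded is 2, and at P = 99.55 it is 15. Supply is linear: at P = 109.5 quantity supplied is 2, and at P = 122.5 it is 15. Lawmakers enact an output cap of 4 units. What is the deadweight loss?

Demand slope = (99.55 − 141.8)/(15 − 2) = −3.25, so P = 148.3 − 3.25Q.
Supply slope = (122.5 − 109.5)/(15 − 2) = 1, so P = 107.5 + Q.
Competitive equilibrium: 148.3 − 3.25Q = 107.5 + Q → Q* = 9.6, P* = 117.1.
At Q = 4: demand price = 148.3 − 3.25·4 = 135.3; supply price = 107.5 + 1·4 = 111.5.
ΔQ = 9.6 − 4 = 5.6; wedge = 135.3 − 111.5 = 23.8.
The triangle = ½ × 5.6 × 23.8 = 66.64.

66.64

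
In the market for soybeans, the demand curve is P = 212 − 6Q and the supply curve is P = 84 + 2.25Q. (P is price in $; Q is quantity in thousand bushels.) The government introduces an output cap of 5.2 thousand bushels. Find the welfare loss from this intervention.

$438.91 thousand

Competitive equilibrium: 212 − 6Q = 84 + 2.25Q → Q* = 15.5152, P* = 118.9091.
At Q = 5.2: demand price = 212 − 6·5.2 = 180.8; supply price = 84 + 2.25·5.2 = 95.7.
ΔQ = 15.5152 − 5.2 = 10.3152; wedge = 180.8 − 95.7 = 85.1.
Welfare loss = ½ × 10.3152 × 85.1 = $438.91 thousand.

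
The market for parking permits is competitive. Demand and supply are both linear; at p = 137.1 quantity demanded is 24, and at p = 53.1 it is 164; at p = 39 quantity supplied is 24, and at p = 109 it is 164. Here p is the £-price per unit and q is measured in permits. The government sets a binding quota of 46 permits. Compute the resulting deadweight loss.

Demand slope = (53.1 − 137.1)/(164 − 24) = −0.6, so p = 151.5 − 0.6q.
Supply slope = (109 − 39)/(164 − 24) = 0.5, so p = 27 + 0.5q.
Competitive equilibrium: 151.5 − 0.6q = 27 + 0.5q → q* = 113.1818, p* = 83.5909.
At q = 46: demand price = 151.5 − 0.6·46 = 123.9; supply price = 27 + 0.5·46 = 50.
Δq = 113.1818 − 46 = 67.1818; wedge = 123.9 − 50 = 73.9.
Welfare loss = ½ × 67.1818 × 73.9 = £2482.37.

£2482.37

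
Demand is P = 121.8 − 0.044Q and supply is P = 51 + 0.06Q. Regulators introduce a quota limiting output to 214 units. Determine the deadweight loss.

Competitive equilibrium: 121.8 − 0.044Q = 51 + 0.06Q → Q* = 680.7692, P* = 91.8462.
At Q = 214: demand price = 121.8 − 0.044·214 = 112.384; supply price = 51 + 0.06·214 = 63.84.
ΔQ = 680.7692 − 214 = 466.7692; wedge = 112.384 − 63.84 = 48.544.
DWL = ½ × 466.7692 × 48.544 = 11329.42.

11329.42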